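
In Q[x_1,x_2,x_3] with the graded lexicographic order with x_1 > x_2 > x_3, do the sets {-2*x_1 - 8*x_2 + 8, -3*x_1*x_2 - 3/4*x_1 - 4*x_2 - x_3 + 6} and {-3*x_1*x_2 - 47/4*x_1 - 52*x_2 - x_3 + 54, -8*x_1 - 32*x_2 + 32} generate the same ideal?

Two ideals are equal iff their reduced Gröbner bases coincide (the reduced basis is unique for a fixed ordering).
Buchberger on the first generating set:
f_1 = -2*x_1 - 8*x_2 + 8, LT = x_1.
f_2 = -3*x_1*x_2 - 3/4*x_1 - 4*x_2 - x_3 + 6, LT = x_1*x_2.

S(f_1,f_2): lcm = x_1*x_2. S = 4*x_2**2 - 1/4*x_1 - 16/3*x_2 - 1/3*x_3 + 2.
  leading term x_2**2: no divisor's leading term divides it; move 4*x_2**2 to the remainder.
  leading term x_1: subtract (1/8)·f_1 from -1/4*x_1 - 16/3*x_2 - 1/3*x_3 + 2 → -13/3*x_2 - 1/3*x_3 + 1
  leading term x_2: no divisor's leading term divides it; move -13/3*x_2 to the remainder.
  leading term x_3: no divisor's leading term divides it; move -1/3*x_3 to the remainder.
  leading term 1: no divisor's leading term divides it; move 1 to the remainder.
  remainder 4*x_2**2 - 13/3*x_2 - 1/3*x_3 + 1 ≠ 0; add g_3 = 4*x_2**2 - 13/3*x_2 - 1/3*x_3 + 1 to the basis.

S(f_1,g_3): leading monomials are coprime, so the S-polynomial reduces to 0 (Buchberger's first criterion).
S(f_2,g_3): lcm = x_1*x_2**2. S = 4/3*x_1*x_2 + 1/12*x_1*x_3 + 4/3*x_2**2 + 1/3*x_2*x_3 - 1/4*x_1 - 2*x_2.
  leading term x_1*x_2: subtract (-2/3*x_2)·f_1 from 4/3*x_1*x_2 + 1/12*x_1*x_3 + 4/3*x_2**2 + 1/3*x_2*x_3 - 1/4*x_1 - 2*x_2 → 1/12*x_1*x_3 - 4*x_2**2 + 1/3*x_2*x_3 - 1/4*x_1 + 10/3*x_2
  leading term x_1*x_3: subtract (-1/24*x_3)·f_1 from 1/12*x_1*x_3 - 4*x_2**2 + 1/3*x_2*x_3 - 1/4*x_1 + 10/3*x_2 → -4*x_2**2 - 1/4*x_1 + 10/3*x_2 + 1/3*x_3
  leading term x_2**2: subtract (-1)·g_3 from -4*x_2**2 - 1/4*x_1 + 10/3*x_2 + 1/3*x_3 → -1/4*x_1 - x_2 + 1
  leading term x_1: subtract (1/8)·f_1 from -1/4*x_1 - x_2 + 1 → 0
  remainder 0.

Every S-polynomial of the final basis reduces to 0, so we have a Gröbner basis.
Inter-reduce: drop elements whose leading term is divisible by another's, tail-reduce, and make monic.
Reduced Gröbner basis: {x_2**2 - 13/12*x_2 - 1/12*x_3 + 1/4, x_1 + 4*x_2 - 4}.

Buchberger on the second generating set:
h_1 = -3*x_1*x_2 - 47/4*x_1 - 52*x_2 - x_3 + 54, LT = x_1*x_2.
h_2 = -8*x_1 - 32*x_2 + 32, LT = x_1.

S(h_1,h_2): lcm = x_1*x_2. S = -4*x_2**2 + 47/12*x_1 + 64/3*x_2 + 1/3*x_3 - 18.
  leading term x_2**2: no divisor's leading term divides it; move -4*x_2**2 to the remainder.
  leading term x_1: subtract (-47/96)·h_2 from 47/12*x_1 + 64/3*x_2 + 1/3*x_3 - 18 → 17/3*x_2 + 1/3*x_3 - 7/3
  leading term x_2: no divisor's leading term divides it; move 17/3*x_2 to the remainder.
  leading term x_3: no divisor's leading term divides it; move 1/3*x_3 to the remainder.
  leading term 1: no divisor's leading term divides it; move -7/3 to the remainder.
  remainder -4*x_2**2 + 17/3*x_2 + 1/3*x_3 - 7/3 ≠ 0; add k_3 = -4*x_2**2 + 17/3*x_2 + 1/3*x_3 - 7/3 to the basis.

S(h_1,k_3): lcm = x_1*x_2**2. S = 16/3*x_1*x_2 + 1/12*x_1*x_3 + 52/3*x_2**2 + 1/3*x_2*x_3 - 7/12*x_1 - 18*x_2.
  leading term x_1*x_2: subtract (-16/9)·h_1 from 16/3*x_1*x_2 + 1/12*x_1*x_3 + 52/3*x_2**2 + 1/3*x_2*x_3 - 7/12*x_1 - 18*x_2 → 1/12*x_1*x_3 + 52/3*x_2**2 + 1/3*x_2*x_3 - 773/36*x_1 - 994/9*x_2 - 16/9*x_3 + 96
  leading term x_1*x_3: subtract (-1/96*x_3)·h_2 from 1/12*x_1*x_3 + 52/3*x_2**2 + 1/3*x_2*x_3 - 773/36*x_1 - 994/9*x_2 - 16/9*x_3 + 96 → 52/3*x_2**2 - 773/36*x_1 - 994/9*x_2 - 13/9*x_3 + 96
  leading term x_2**2: subtract (-13/3)·k_3 from 52/3*x_2**2 - 773/36*x_1 - 994/9*x_2 - 13/9*x_3 + 96 → -773/36*x_1 - 773/9*x_2 + 773/9
  leading term x_1: subtract (773/288)·h_2 from -773/36*x_1 - 773/9*x_2 + 773/9 → 0
  remainder 0.

S(h_2,k_3): leading monomials are coprime, so the S-polynomial reduces to 0 (Buchberger's first criterion).
Every S-polynomial of the final basis reduces to 0, so we have a Gröbner basis.
Inter-reduce: drop elements whose leading term is divisible by another's, tail-reduce, and make monic.
Reduced Gröbner basis: {x_2**2 - 17/12*x_2 - 1/12*x_3 + 7/12, x_1 + 4*x_2 - 4}.

These differ, so the ideals are not equal.

No, the ideals differ.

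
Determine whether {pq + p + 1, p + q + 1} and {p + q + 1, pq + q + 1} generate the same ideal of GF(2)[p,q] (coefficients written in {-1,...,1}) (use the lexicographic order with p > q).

Two ideals are equal iff their reduced Gröbner bases coincide (the reduced basis is unique for a fixed ordering).
Buchberger on the first generating set:
f_1 = pq + p + 1, LT = pq.
f_2 = p + q + 1, LT = p.

S(f_1,f_2): lcm = pq. S = p + q^2 + q + 1.
  reduce S modulo (f_1, f_2):
  remainder q^2 ≠ 0; add g_3 = q^2 to the basis.

The other S-polynomials (S(f_1,g_3), S(f_2,g_3)) all reduce to 0 modulo the current basis, so we have a Gröbner basis.
Inter-reduce: drop elements whose leading term is divisible by another's, tail-reduce, and make monic.
Reduced Gröbner basis: {p + q + 1, q^2}.

Buchberger on the second generating set:
h_1 = p + q + 1, LT = p.
h_2 = pq + q + 1, LT = pq.

S(h_1,h_2): lcm = pq. S = q^2 + 1.
  reduce S modulo (h_1, h_2):
  remainder q^2 + 1 ≠ 0; add k_3 = q^2 + 1 to the basis.

The other S-polynomials (S(h_1,k_3), S(h_2,k_3)) all reduce to 0 modulo the current basis, so we have a Gröbner basis.
Inter-reduce: drop elements whose leading term is divisible by another's, tail-reduce, and make monic.
Reduced Gröbner basis: {p + q + 1, q^2 + 1}.

The bases are distinct; the ideals are different.

No, the ideals differ.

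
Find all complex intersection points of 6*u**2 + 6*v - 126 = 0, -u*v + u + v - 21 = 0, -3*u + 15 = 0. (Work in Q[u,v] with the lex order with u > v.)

{(5, -4)}

Compute a lex Gröbner basis by Buchberger's algorithm.
f_1 = 6*u**2 + 6*v - 126, LT = u**2.
f_2 = -u*v + u + v - 21, LT = u*v.
f_3 = -3*u + 15, LT = u.

S(f_1,f_2): lcm = u**2*v. S = u**2 + u*v - 21*u + v**2 - 21*v.
  leading term u**2: subtract (1/6)·f_1 from u**2 + u*v - 21*u + v**2 - 21*v → u*v - 21*u + v**2 - 22*v + 21
  leading term u*v: subtract (-1)·f_2 from u*v - 21*u + v**2 - 22*v + 21 → -20*u + v**2 - 21*v
  leading term u: subtract (20/3)·f_3 from -20*u + v**2 - 21*v → v**2 - 21*v - 100
  leading term v**2: no divisor's leading term divides it; move v**2 to the remainder.
  leading term v: no divisor's leading term divides it; move -21*v to the remainder.
  leading term 1: no divisor's leading term divides it; move -100 to the remainder.
  remainder v**2 - 21*v - 100 ≠ 0; add h_4 = v**2 - 21*v - 100 to the basis.

S(f_1,f_3): lcm = u**2. S = 5*u + v - 21.
  leading term u: subtract (-5/3)·f_3 from 5*u + v - 21 → v + 4
  leading term v: no divisor's leading term divides it; move v to the remainder.
  leading term 1: no divisor's leading term divides it; move 4 to the remainder.
  remainder v + 4 ≠ 0; add h_5 = v + 4 to the basis.

The other S-polynomials (S(f_2,f_3), S(f_1,h_4), S(f_2,h_4), S(f_3,h_4), S(f_1,h_5), S(f_2,h_5), S(f_3,h_5), S(h_4,h_5)) all reduce to 0 modulo the current basis, so we have a Gröbner basis.
Inter-reduce: drop elements whose leading term is divisible by another's, tail-reduce, and make monic.
Reduced Gröbner basis: {u - 5, v + 4}.

Since the basis is lex-ordered, v + 4 is univariate in v. Its roots are {-4}. Back-substituting each root into the other basis elements fixes the other coordinates.
  v = -4: the earlier basis element becomes u - 5 = 0, giving u = 5 — point (5, -4).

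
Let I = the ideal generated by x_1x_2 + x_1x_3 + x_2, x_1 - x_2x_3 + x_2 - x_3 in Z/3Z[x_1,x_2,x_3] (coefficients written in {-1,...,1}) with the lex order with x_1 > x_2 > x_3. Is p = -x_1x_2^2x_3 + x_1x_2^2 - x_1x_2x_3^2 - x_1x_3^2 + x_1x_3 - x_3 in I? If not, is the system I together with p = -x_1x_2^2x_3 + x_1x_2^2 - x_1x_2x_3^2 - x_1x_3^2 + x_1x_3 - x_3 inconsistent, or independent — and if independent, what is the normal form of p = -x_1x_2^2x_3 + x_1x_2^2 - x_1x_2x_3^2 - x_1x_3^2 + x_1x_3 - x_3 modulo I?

-x_1x_2^2x_3 + x_1x_2^2 - x_1x_2x_3^2 - x_1x_3^2 + x_1x_3 - x_3 is independent of I; its normal form modulo I is -x_2 - x_3.

First compute the reduced Gröbner basis of I by Buchberger's algorithm.
f_1 = x_1x_2 + x_1x_3 + x_2, LT = x_1x_2.
f_2 = x_1 - x_2x_3 + x_2 - x_3, LT = x_1.

S(f_1,f_2): lcm = x_1x_2. S = x_1x_3 + x_2^2x_3 - x_2^2 + x_2x_3 + x_2.
  leading term x_1x_3: subtract (x_3)·f_2 from x_1x_3 + x_2^2x_3 - x_2^2 + x_2x_3 + x_2 → x_2^2x_3 - x_2^2 + x_2x_3^2 + x_2 + x_3^2
  leading term x_2^2x_3: no divisor's leading term divides it; move x_2^2x_3 to the remainder.
  leading term x_2^2: no divisor's leading term divides it; move -x_2^2 to the remainder.
  leading term x_2x_3^2: no divisor's leading term divides it; move x_2x_3^2 to the remainder.
  leading term x_2: no divisor's leading term divides it; move x_2 to the remainder.
  leading term x_3^2: no divisor's leading term divides it; move x_3^2 to the remainder.
  remainder x_2^2x_3 - x_2^2 + x_2x_3^2 + x_2 + x_3^2 ≠ 0; add h_3 = x_2^2x_3 - x_2^2 + x_2x_3^2 + x_2 + x_3^2 to the basis.

The other S-polynomials (S(f_1,h_3), S(f_2,h_3)) all reduce to 0 modulo the current basis, so we have a Gröbner basis.
Inter-reduce: drop elements whose leading term is divisible by another's, tail-reduce, and make monic.
Reduced Gröbner basis: {x_1 - x_2x_3 + x_2 - x_3, x_2^2x_3 - x_2^2 + x_2x_3^2 + x_2 + x_3^2}.
Label its elements g_1 = x_1 - x_2x_3 + x_2 - x_3, g_2 = x_2^2x_3 - x_2^2 + x_2x_3^2 + x_2 + x_3^2.

Reduce p = -x_1x_2^2x_3 + x_1x_2^2 - x_1x_2x_3^2 - x_1x_3^2 + x_1x_3 - x_3 modulo G:
  leading term x_1x_2^2x_3: subtract (-x_2^2x_3)·g_1 from -x_1x_2^2x_3 + x_1x_2^2 - x_1x_2x_3^2 - x_1x_3^2 + x_1x_3 - x_3 → x_1x_2^2 - x_1x_2x_3^2 - x_1x_3^2 + x_1x_3 - x_2^3x_3^2 + x_2^3x_3 - x_2^2x_3^2 - x_3
  leading term x_1x_2^2: subtract (x_2^2)·g_1 from x_1x_2^2 - x_1x_2x_3^2 - x_1x_3^2 + x_1x_3 - x_2^3x_3^2 + x_2^3x_3 - x_2^2x_3^2 - x_3 → -x_1x_2x_3^2 - x_1x_3^2 + x_1x_3 - x_2^3x_3^2 - x_2^3x_3 - x_2^3 - x_2^2x_3^2 + x_2^2x_3 - x_3
  leading term x_1x_2x_3^2: subtract (-x_2x_3^2)·g_1 from -x_1x_2x_3^2 - x_1x_3^2 + x_1x_3 - x_2^3x_3^2 - x_2^3x_3 - x_2^3 - x_2^2x_3^2 + x_2^2x_3 - x_3 → -x_1x_3^2 + x_1x_3 - x_2^3x_3^2 - x_2^3x_3 - x_2^3 - x_2^2x_3^3 + x_2^2x_3 - x_2x_3^3 - x_3
  leading term x_1x_3^2: subtract (-x_3^2)·g_1 from -x_1x_3^2 + x_1x_3 - x_2^3x_3^2 - x_2^3x_3 - x_2^3 - x_2^2x_3^3 + x_2^2x_3 - x_2x_3^3 - x_3 → x_1x_3 - x_2^3x_3^2 - x_2^3x_3 - x_2^3 - x_2^2x_3^3 + x_2^2x_3 + x_2x_3^3 + x_2x_3^2 - x_3^3 - x_3
  leading term x_1x_3: subtract (x_3)·g_1 from x_1x_3 - x_2^3x_3^2 - x_2^3x_3 - x_2^3 - x_2^2x_3^3 + x_2^2x_3 + x_2x_3^3 + x_2x_3^2 - x_3^3 - x_3 → -x_2^3x_3^2 - x_2^3x_3 - x_2^3 - x_2^2x_3^3 + x_2^2x_3 + x_2x_3^3 - x_2x_3^2 - x_2x_3 - x_3^3 + x_3^2 - x_3
  leading term x_2^3x_3^2: subtract (-x_2x_3)·g_2 from -x_2^3x_3^2 - x_2^3x_3 - x_2^3 - x_2^2x_3^3 + x_2^2x_3 + x_2x_3^3 - x_2x_3^2 - x_2x_3 - x_3^3 + x_3^2 - x_3 → x_2^3x_3 - x_2^3 - x_2^2x_3 - x_2x_3^3 - x_2x_3^2 - x_2x_3 - x_3^3 + x_3^2 - x_3
  leading term x_2^3x_3: subtract (x_2)·g_2 from x_2^3x_3 - x_2^3 - x_2^2x_3 - x_2x_3^3 - x_2x_3^2 - x_2x_3 - x_3^3 + x_3^2 - x_3 → -x_2^2x_3^2 - x_2^2x_3 - x_2^2 - x_2x_3^3 + x_2x_3^2 - x_2x_3 - x_3^3 + x_3^2 - x_3
  leading term x_2^2x_3^2: subtract (-x_3)·g_2 from -x_2^2x_3^2 - x_2^2x_3 - x_2^2 - x_2x_3^3 + x_2x_3^2 - x_2x_3 - x_3^3 + x_3^2 - x_3 → x_2^2x_3 - x_2^2 + x_2x_3^2 + x_3^2 - x_3
  leading term x_2^2x_3: subtract (1)·g_2 from x_2^2x_3 - x_2^2 + x_2x_3^2 + x_3^2 - x_3 → -x_2 - x_3
  leading term x_2: no divisor's leading term divides it; move -x_2 to the remainder.
  leading term x_3: no divisor's leading term divides it; move -x_3 to the remainder.
  normal form = -x_2 - x_3.
The normal form is nonzero, so p ∉ I. Since p minus its normal form lies in I, I + (p) = I + (r) where r = -x_2 - x_3; decide whether this ideal is the whole ring.
Run Buchberger on G together with r (pairs among the g_i already reduce to 0 since G is a Gröbner basis):
g_1 = x_1 - x_2x_3 + x_2 - x_3, LT = x_1.
g_2 = x_2^2x_3 - x_2^2 + x_2x_3^2 + x_2 + x_3^2, LT = x_2^2x_3.
r = -x_2 - x_3, LT = x_2.

S(g_2,r): lcm = x_2^2x_3. S = -x_2^2 + x_2 + x_3^2.
  leading term x_2^2: subtract (x_2)·r from -x_2^2 + x_2 + x_3^2 → x_2x_3 + x_2 + x_3^2
  leading term x_2x_3: subtract (-x_3)·r from x_2x_3 + x_2 + x_3^2 → x_2
  leading term x_2: subtract (-1)·r from x_2 → -x_3
  leading term x_3: no divisor's leading term divides it; move -x_3 to the remainder.
  remainder -x_3 ≠ 0; add m_4 = -x_3 to the basis.

The other S-polynomials (S(g_1,g_2), S(g_1,r), S(g_1,m_4), S(g_2,m_4), S(r,m_4)) all reduce to 0 modulo the current basis, so we have a Gröbner basis.
Inter-reduce: drop elements whose leading term is divisible by another's, tail-reduce, and make monic.
Reduced Gröbner basis: {x_1, x_2, x_3}.
The reduced Gröbner basis of I + (p) is {x_1, x_2, x_3} ≠ {1}, a proper ideal, so the enlarged system stays consistent: p is independent of I, with normal form -x_2 - x_3.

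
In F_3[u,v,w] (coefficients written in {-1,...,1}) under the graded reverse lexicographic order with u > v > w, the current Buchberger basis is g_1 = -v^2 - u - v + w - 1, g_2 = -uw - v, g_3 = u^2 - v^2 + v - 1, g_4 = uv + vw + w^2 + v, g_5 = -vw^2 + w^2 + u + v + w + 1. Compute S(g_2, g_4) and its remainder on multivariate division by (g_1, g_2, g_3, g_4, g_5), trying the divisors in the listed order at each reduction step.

S(g_2, g_4) = -vw^2 - w^3 + v^2 - vw; remainder on division = -w^3 - vw - w^2 + u + v + 1.

lcm(LM(g_2), LM(g_4)) = uvw.
S = (lcm/LT(g_2))·g_2 − (lcm/LT(g_4))·g_4 = -vw^2 - w^3 + v^2 - vw.
Reduce S modulo (g_1, g_2, g_3, g_4, g_5) in that order:
  leading term vw^2: subtract (1)·g_5 from -vw^2 - w^3 + v^2 - vw → -w^3 + v^2 - vw - w^2 - u - v - w - 1
  leading term w^3: no divisor's leading term divides it; move -w^3 to the remainder.
  leading term v^2: subtract (-1)·g_1 from v^2 - vw - w^2 - u - v - w - 1 → -vw - w^2 + u + v + 1
  leading term vw: no divisor's leading term divides it; move -vw to the remainder.
  leading term w^2: no divisor's leading term divides it; move -w^2 to the remainder.
  leading term u: no divisor's leading term divides it; move u to the remainder.
  leading term v: no divisor's leading term divides it; move v to the remainder.
  leading term 1: no divisor's leading term divides it; move 1 to the remainder.
The remainder -w^3 - vw - w^2 + u + v + 1 is nonzero, so it would be added as the next basis element.
An S-polynomial is built so that the two leading terms cancel; whether anything survives reduction is exactly the Gröbner-basis criterion.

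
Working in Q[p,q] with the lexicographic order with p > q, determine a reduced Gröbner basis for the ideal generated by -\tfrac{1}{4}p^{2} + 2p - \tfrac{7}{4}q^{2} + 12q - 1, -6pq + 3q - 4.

G = {p - \tfrac{21}{2}q^{3} + 72q^{2} - \tfrac{3}{8}q - \tfrac{15}{2}, q^{4} - \tfrac{48}{7}q^{3} + \tfrac{1}{28}q^{2} + \tfrac{2}{3}q + \tfrac{4}{63}}

The reduced Gröbner basis is the canonical form of the ideal for this ordering.

f_1 = -\tfrac{1}{4}p^{2} + 2p - \tfrac{7}{4}q^{2} + 12q - 1, LT = p^{2}.
f_2 = -6pq + 3q - 4, LT = pq.

S(f_1,f_2): lcm = p^{2}q. S = -\tfrac{15}{2}pq - \tfrac{2}{3}p + 7q^{3} - 48q^{2} + 4q.
  leading term pq: subtract (\tfrac{5}{4})·f_2 from -\tfrac{15}{2}pq - \tfrac{2}{3}p + 7q^{3} - 48q^{2} + 4q → -\tfrac{2}{3}p + 7q^{3} - 48q^{2} + \tfrac{1}{4}q + 5
  leading term p: no divisor's leading term divides it; move -\tfrac{2}{3}p to the remainder.
  leading term q^{3}: no divisor's leading term divides it; move 7q^{3} to the remainder.
  leading term q^{2}: no divisor's leading term divides it; move -48q^{2} to the remainder.
  leading term q: no divisor's leading term divides it; move \tfrac{1}{4}q to the remainder.
  leading term 1: no divisor's leading term divides it; move 5 to the remainder.
  remainder -\tfrac{2}{3}p + 7q^{3} - 48q^{2} + \tfrac{1}{4}q + 5 ≠ 0; add g_3 = -\tfrac{2}{3}p + 7q^{3} - 48q^{2} + \tfrac{1}{4}q + 5 to the basis.

S(f_1,g_3): lcm = p^{2}. S = \tfrac{21}{2}pq^{3} - 72pq^{2} + \tfrac{3}{8}pq - \tfrac{1}{2}p + 7q^{2} - 48q + 4.
  leading term pq^{3}: subtract (-\tfrac{7}{4}q^{2})·f_2 from \tfrac{21}{2}pq^{3} - 72pq^{2} + \tfrac{3}{8}pq - \tfrac{1}{2}p + 7q^{2} - 48q + 4 → -72pq^{2} + \tfrac{3}{8}pq - \tfrac{1}{2}p + \tfrac{21}{4}q^{3} - 48q + 4
  leading term pq^{2}: subtract (12q)·f_2 from -72pq^{2} + \tfrac{3}{8}pq - \tfrac{1}{2}p + \tfrac{21}{4}q^{3} - 48q + 4 → \tfrac{3}{8}pq - \tfrac{1}{2}p + \tfrac{21}{4}q^{3} - 36q^{2} + 4
  leading term pq: subtract (-\tfrac{1}{16})·f_2 from \tfrac{3}{8}pq - \tfrac{1}{2}p + \tfrac{21}{4}q^{3} - 36q^{2} + 4 → -\tfrac{1}{2}p + \tfrac{21}{4}q^{3} - 36q^{2} + \tfrac{3}{16}q + \tfrac{15}{4}
  leading term p: subtract (\tfrac{3}{4})·g_3 from -\tfrac{1}{2}p + \tfrac{21}{4}q^{3} - 36q^{2} + \tfrac{3}{16}q + \tfrac{15}{4} → 0
  remainder 0.

S(f_2,g_3): lcm = pq. S = \tfrac{21}{2}q^{4} - 72q^{3} + \tfrac{3}{8}q^{2} + 7q + \tfrac{2}{3}.
  leading term q^{4}: no divisor's leading term divides it; move \tfrac{21}{2}q^{4} to the remainder.
  leading term q^{3}: no divisor's leading term divides it; move -72q^{3} to the remainder.
  leading term q^{2}: no divisor's leading term divides it; move \tfrac{3}{8}q^{2} to the remainder.
  leading term q: no divisor's leading term divides it; move 7q to the remainder.
  leading term 1: no divisor's leading term divides it; move \tfrac{2}{3} to the remainder.
  remainder \tfrac{21}{2}q^{4} - 72q^{3} + \tfrac{3}{8}q^{2} + 7q + \tfrac{2}{3} ≠ 0; add g_4 = \tfrac{21}{2}q^{4} - 72q^{3} + \tfrac{3}{8}q^{2} + 7q + \tfrac{2}{3} to the basis.

S(f_1,g_4): leading monomials are coprime, so the S-polynomial reduces to 0 (Buchberger's first criterion).
S(f_2,g_4): lcm = pq^{4}. S = \tfrac{48}{7}pq^{3} - \tfrac{1}{28}pq^{2} - \tfrac{2}{3}pq - \tfrac{4}{63}p - \tfrac{1}{2}q^{4} + \tfrac{2}{3}q^{3}.
  leading term pq^{3}: subtract (-\tfrac{8}{7}q^{2})·f_2 from \tfrac{48}{7}pq^{3} - \tfrac{1}{28}pq^{2} - \tfrac{2}{3}pq - \tfrac{4}{63}p - \tfrac{1}{2}q^{4} + \tfrac{2}{3}q^{3} → -\tfrac{1}{28}pq^{2} - \tfrac{2}{3}pq - \tfrac{4}{63}p - \tfrac{1}{2}q^{4} + \tfrac{86}{21}q^{3} - \tfrac{32}{7}q^{2}
  leading term pq^{2}: subtract (\tfrac{1}{168}q)·f_2 from -\tfrac{1}{28}pq^{2} - \tfrac{2}{3}pq - \tfrac{4}{63}p - \tfrac{1}{2}q^{4} + \tfrac{86}{21}q^{3} - \tfrac{32}{7}q^{2} → -\tfrac{2}{3}pq - \tfrac{4}{63}p - \tfrac{1}{2}q^{4} + \tfrac{86}{21}q^{3} - \tfrac{257}{56}q^{2} + \tfrac{1}{42}q
  leading term pq: subtract (\tfrac{1}{9})·f_2 from -\tfrac{2}{3}pq - \tfrac{4}{63}p - \tfrac{1}{2}q^{4} + \tfrac{86}{21}q^{3} - \tfrac{257}{56}q^{2} + \tfrac{1}{42}q → -\tfrac{4}{63}p - \tfrac{1}{2}q^{4} + \tfrac{86}{21}q^{3} - \tfrac{257}{56}q^{2} - \tfrac{13}{42}q + \tfrac{4}{9}
  leading term p: subtract (\tfrac{2}{21})·g_3 from -\tfrac{4}{63}p - \tfrac{1}{2}q^{4} + \tfrac{86}{21}q^{3} - \tfrac{257}{56}q^{2} - \tfrac{13}{42}q + \tfrac{4}{9} → -\tfrac{1}{2}q^{4} + \tfrac{24}{7}q^{3} - \tfrac{1}{56}q^{2} - \tfrac{1}{3}q - \tfrac{2}{63}
  leading term q^{4}: subtract (-\tfrac{1}{21})·g_4 from -\tfrac{1}{2}q^{4} + \tfrac{24}{7}q^{3} - \tfrac{1}{56}q^{2} - \tfrac{1}{3}q - \tfrac{2}{63} → 0
  remainder 0.

S(g_3,g_4): leading monomials are coprime, so the S-polynomial reduces to 0 (Buchberger's first criterion).
Every S-polynomial of the final basis reduces to 0, so we have a Gröbner basis.
Inter-reduce: drop elements whose leading term is divisible by another's, tail-reduce, and make monic.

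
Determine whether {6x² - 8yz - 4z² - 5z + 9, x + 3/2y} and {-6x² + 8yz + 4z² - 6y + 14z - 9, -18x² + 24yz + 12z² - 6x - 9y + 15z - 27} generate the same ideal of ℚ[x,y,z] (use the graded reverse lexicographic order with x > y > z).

Equality of ideals is decidable: compute both reduced Gröbner bases (unique for the ordering) and check whether they agree.
Buchberger on the first generating set:
f_1 = 6x² - 8yz - 4z² - 5z + 9, LT = x².
f_2 = x + 3/2y, LT = x.

S(f_1,f_2): lcm = x². S = -3/2xy - 4/3yz - ⅔z² - ⅚z + 3/2.
  reduce S modulo (f_1, f_2):
  remainder 9/4y² - 4/3yz - ⅔z² - ⅚z + 3/2 ≠ 0; add g_3 = 9/4y² - 4/3yz - ⅔z² - ⅚z + 3/2 to the basis.

The other S-polynomials (S(f_1,g_3), S(f_2,g_3)) all reduce to 0 modulo the current basis, so we have a Gröbner basis.
Inter-reduce: drop elements whose leading term is divisible by another's, tail-reduce, and make monic.
Reduced Gröbner basis: {y² - 16/27yz - 8/27z² - 10/27z + ⅔, x + 3/2y}.

Buchberger on the second generating set:
h_1 = -6x² + 8yz + 4z² - 6y + 14z - 9, LT = x².
h_2 = -18x² + 24yz + 12z² - 6x - 9y + 15z - 27, LT = x².

S(h_1,h_2): lcm = x². S = -⅓x + ½y - 3/2z.
  reduce S modulo (h_1, h_2):
  remainder -⅓x + ½y - 3/2z ≠ 0; add k_3 = -⅓x + ½y - 3/2z to the basis.

S(h_1,k_3): lcm = x². S = 3/2xy - 9/2xz - 4/3yz - ⅔z² + y - 7/3z + 3/2.
  reduce S modulo (h_1, h_2, k_3):
  remainder 9/4y² - 89/6yz + 235/12z² + y - 7/3z + 3/2 ≠ 0; add k_4 = 9/4y² - 89/6yz + 235/12z² + y - 7/3z + 3/2 to the basis.

The other S-polynomials (S(h_2,k_3), S(h_1,k_4), S(h_2,k_4), S(k_3,k_4)) all reduce to 0 modulo the current basis, so we have a Gröbner basis.
Inter-reduce: drop elements whose leading term is divisible by another's, tail-reduce, and make monic.
Reduced Gröbner basis: {y² - 178/27yz + 235/27z² + 4/9y - 28/27z + ⅔, x - 3/2y + 9/2z}.

Since the reduced bases disagree, the two ideals are not the same.

No, the ideals differ.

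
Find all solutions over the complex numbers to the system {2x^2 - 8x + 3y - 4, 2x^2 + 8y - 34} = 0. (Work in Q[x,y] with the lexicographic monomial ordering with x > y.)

Compute a lex Gröbner basis by Buchberger's algorithm.
f_1 = 2x^2 - 8x + 3y - 4, LT = x^2.
f_2 = 2x^2 + 8y - 34, LT = x^2.

S(f_1,f_2): lcm = x^2. S = -4x - 5/2y + 15.
  leading term x: no divisor's leading term divides it; move -4x to the remainder.
  leading term y: no divisor's leading term divides it; move -5/2y to the remainder.
  leading term 1: no divisor's leading term divides it; move 15 to the remainder.
  remainder -4x - 5/2y + 15 ≠ 0; add h_3 = -4x - 5/2y + 15 to the basis.

S(f_1,h_3): lcm = x^2. S = -5/8xy - 1/4x + 3/2y - 2.
  leading term xy: subtract (5/32y)·h_3 from -5/8xy - 1/4x + 3/2y - 2 → -1/4x + 25/64y^2 - 27/32y - 2
  leading term x: subtract (1/16)·h_3 from -1/4x + 25/64y^2 - 27/32y - 2 → 25/64y^2 - 11/16y - 47/16
  leading term y^2: no divisor's leading term divides it; move 25/64y^2 to the remainder.
  leading term y: no divisor's leading term divides it; move -11/16y to the remainder.
  leading term 1: no divisor's leading term divides it; move -47/16 to the remainder.
  remainder 25/64y^2 - 11/16y - 47/16 ≠ 0; add h_4 = 25/64y^2 - 11/16y - 47/16 to the basis.

The other S-polynomials (S(f_2,h_3), S(f_1,h_4), S(f_2,h_4), S(h_3,h_4)) all reduce to 0 modulo the current basis, so we have a Gröbner basis.
Inter-reduce: drop elements whose leading term is divisible by another's, tail-reduce, and make monic.
Reduced Gröbner basis: {x + 5/8y - 15/4, y^2 - 44/25y - 188/25}.

The lex basis is triangular: the last element involves only y. Solving y^2 - 44/25y - 188/25 = 0 gives y ∈ {-2, 94/25}; substituting each value into the earlier elements determines the remaining variables.
  y = -2: the earlier basis element becomes x - 5 = 0, giving x = 5 — point (5, -2).
  y = 94/25: the earlier basis element becomes x - 7/5 = 0, giving x = 7/5 — point (7/5, 94/25).
Check: every point annihilates each of the original generators.

{(5, -2), (7/5, 94/25)}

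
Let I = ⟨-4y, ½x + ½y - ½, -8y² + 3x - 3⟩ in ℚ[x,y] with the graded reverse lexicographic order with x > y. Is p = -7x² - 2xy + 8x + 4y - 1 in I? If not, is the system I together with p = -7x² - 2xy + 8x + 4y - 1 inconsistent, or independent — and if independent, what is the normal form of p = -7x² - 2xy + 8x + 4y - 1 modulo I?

First compute the reduced Gröbner basis of I by Buchberger's algorithm.
f_1 = -4y, LT = y.
f_2 = ½x + ½y - ½, LT = x.
f_3 = -8y² + 3x - 3, LT = y².

The S-polynomials (S(f_1,f_2), S(f_1,f_3), S(f_2,f_3)) all reduce to 0 modulo the current basis, so we have a Gröbner basis.
Inter-reduce: drop elements whose leading term is divisible by another's, tail-reduce, and make monic.
Reduced Gröbner basis: {x - 1, y}.
Label its elements g_1 = x - 1, g_2 = y.

Reduce p = -7x² - 2xy + 8x + 4y - 1 modulo G:
  leading term x²: subtract (-7x)·g_1 from -7x² - 2xy + 8x + 4y - 1 → -2xy + x + 4y - 1
  leading term xy: subtract (-2y)·g_1 from -2xy + x + 4y - 1 → x + 2y - 1
  leading term x: subtract (1)·g_1 from x + 2y - 1 → 2y
  leading term y: subtract (2)·g_2 from 2y → 0
  normal form = 0.
Since the normal form is 0, p ∈ I.

-7x² - 2xy + 8x + 4y - 1 lies in I (it reduces to 0).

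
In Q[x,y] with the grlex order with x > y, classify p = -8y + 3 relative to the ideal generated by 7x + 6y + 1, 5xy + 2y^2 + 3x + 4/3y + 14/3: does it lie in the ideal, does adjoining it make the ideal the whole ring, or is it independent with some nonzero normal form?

Adjoining -8y + 3 makes the ideal the whole ring: the system is inconsistent.

First compute the reduced Gröbner basis of I by Buchberger's algorithm.
f_1 = 7x + 6y + 1, LT = x.
f_2 = 5xy + 2y^2 + 3x + 4/3y + 14/3, LT = xy.

S(f_1,f_2): lcm = xy. S = 16/35y^2 - 3/5x - 13/105y - 14/15.
  leading term y^2: no divisor's leading term divides it; move 16/35y^2 to the remainder.
  leading term x: subtract (-3/35)·f_1 from -3/5x - 13/105y - 14/15 → 41/105y - 89/105
  leading term y: no divisor's leading term divides it; move 41/105y to the remainder.
  leading term 1: no divisor's leading term divides it; move -89/105 to the remainder.
  remainder 16/35y^2 + 41/105y - 89/105 ≠ 0; add h_3 = 16/35y^2 + 41/105y - 89/105 to the basis.

The other S-polynomials (S(f_1,h_3), S(f_2,h_3)) all reduce to 0 modulo the current basis, so we have a Gröbner basis.
Inter-reduce: drop elements whose leading term is divisible by another's, tail-reduce, and make monic.
Reduced Gröbner basis: {y^2 + 41/48y - 89/48, x + 6/7y + 1/7}.
Label its elements g_1 = y^2 + 41/48y - 89/48, g_2 = x + 6/7y + 1/7.

Reduce p = -8y + 3 modulo G:
  leading term y: no divisor's leading term divides it; move -8y to the remainder.
  leading term 1: no divisor's leading term divides it; move 3 to the remainder.
  normal form = -8y + 3.
The normal form is nonzero, so p ∉ I. Since p minus its normal form lies in I, I + (p) = I + (r) where r = -8y + 3; decide whether this ideal is the whole ring.
Run Buchberger on G together with r (pairs among the g_i already reduce to 0 since G is a Gröbner basis):
g_1 = y^2 + 41/48y - 89/48, LT = y^2.
g_2 = x + 6/7y + 1/7, LT = x.
r = -8y + 3, LT = y.

S(g_1,r): lcm = y^2. S = 59/48y - 89/48.
  leading term y: subtract (-59/384)·r from 59/48y - 89/48 → -535/384
  leading term 1: no divisor's leading term divides it; move -535/384 to the remainder.
  remainder -535/384 ≠ 0; add m_4 = -535/384 to the basis.

The other S-polynomials (S(g_1,g_2), S(g_2,r), S(g_1,m_4), S(g_2,m_4), S(r,m_4)) all reduce to 0 modulo the current basis, so we have a Gröbner basis.
Inter-reduce: drop elements whose leading term is divisible by another's, tail-reduce, and make monic.
Reduced Gröbner basis: {1}.
The reduced Gröbner basis of I + (p) is {1}: the ideal is the whole ring, so the enlarged system has no common solution — adjoining p is inconsistent.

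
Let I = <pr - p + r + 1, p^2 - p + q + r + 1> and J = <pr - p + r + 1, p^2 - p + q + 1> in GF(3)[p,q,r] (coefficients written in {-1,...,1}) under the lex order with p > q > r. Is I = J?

For a fixed monomial order, each ideal has a unique reduced Gröbner basis; comparing bases decides equality.
Buchberger on the first generating set:
f_1 = pr - p + r + 1, LT = pr.
f_2 = p^2 - p + q + r + 1, LT = p^2.

S(f_1,f_2): lcm = p^2r. S = -p^2 - pr + p - qr - r^2 - r.
  leading term p^2: subtract (-1)·f_2 from -p^2 - pr + p - qr - r^2 - r → -pr - qr + q - r^2 + 1
  leading term pr: subtract (-1)·f_1 from -pr - qr + q - r^2 + 1 → -p - qr + q - r^2 + r - 1
  leading term p: no divisor's leading term divides it; move -p to the remainder.
  leading term qr: no divisor's leading term divides it; move -qr to the remainder.
  leading term q: no divisor's leading term divides it; move q to the remainder.
  leading term r^2: no divisor's leading term divides it; move -r^2 to the remainder.
  leading term r: no divisor's leading term divides it; move r to the remainder.
  leading term 1: no divisor's leading term divides it; move -1 to the remainder.
  remainder -p - qr + q - r^2 + r - 1 ≠ 0; add g_3 = -p - qr + q - r^2 + r - 1 to the basis.

S(f_1,g_3): lcm = pr. S = -p - qr^2 + qr - r^3 + r^2 + 1.
  leading term p: subtract (1)·g_3 from -p - qr^2 + qr - r^3 + r^2 + 1 → -qr^2 - qr - q - r^3 - r^2 - r - 1
  leading term qr^2: no divisor's leading term divides it; move -qr^2 to the remainder.
  leading term qr: no divisor's leading term divides it; move -qr to the remainder.
  leading term q: no divisor's leading term divides it; move -q to the remainder.
  leading term r^3: no divisor's leading term divides it; move -r^3 to the remainder.
  leading term r^2: no divisor's leading term divides it; move -r^2 to the remainder.
  leading term r: no divisor's leading term divides it; move -r to the remainder.
  leading term 1: no divisor's leading term divides it; move -1 to the remainder.
  remainder -qr^2 - qr - q - r^3 - r^2 - r - 1 ≠ 0; add g_4 = -qr^2 - qr - q - r^3 - r^2 - r - 1 to the basis.

S(f_2,g_3): lcm = p^2. S = -pqr + pq - pr^2 + pr + p + q + r + 1.
  leading term pqr: subtract (-q)·f_1 from -pqr + pq - pr^2 + pr + p + q + r + 1 → -pr^2 + pr + p + qr - q + r + 1
  leading term pr^2: subtract (-r)·f_1 from -pr^2 + pr + p + qr - q + r + 1 → p + qr - q + r^2 - r + 1
  leading term p: subtract (-1)·g_3 from p + qr - q + r^2 - r + 1 → 0
  remainder 0.

S(f_1,g_4): lcm = pqr^2. S = pqr - pq - pr^3 - pr^2 - pr - p + qr^2 + qr.
  leading term pqr: subtract (q)·f_1 from pqr - pq - pr^3 - pr^2 - pr - p + qr^2 + qr → -pr^3 - pr^2 - pr - p + qr^2 - q
  leading term pr^3: subtract (-r^2)·f_1 from -pr^3 - pr^2 - pr - p + qr^2 - q → pr^2 - pr - p + qr^2 - q + r^3 + r^2
  leading term pr^2: subtract (r)·f_1 from pr^2 - pr - p + qr^2 - q + r^3 + r^2 → -p + qr^2 - q + r^3 - r
  leading term p: subtract (1)·g_3 from -p + qr^2 - q + r^3 - r → qr^2 + qr + q + r^3 + r^2 + r + 1
  leading term qr^2: subtract (-1)·g_4 from qr^2 + qr + q + r^3 + r^2 + r + 1 → 0
  remainder 0.

S(f_2,g_4): leading monomials are coprime, so the S-polynomial reduces to 0 (Buchberger's first criterion).
S(g_3,g_4): leading monomials are coprime, so the S-polynomial reduces to 0 (Buchberger's first criterion).
Every S-polynomial of the final basis reduces to 0, so we have a Gröbner basis.
Inter-reduce: drop elements whose leading term is divisible by another's, tail-reduce, and make monic.
Reduced Gröbner basis: {p + qr - q + r^2 - r + 1, qr^2 + qr + q + r^3 + r^2 + r + 1}.

Buchberger on the second generating set:
h_1 = pr - p + r + 1, LT = pr.
h_2 = p^2 - p + q + 1, LT = p^2.

S(h_1,h_2): lcm = p^2r. S = -p^2 - pr + p - qr - r.
  leading term p^2: subtract (-1)·h_2 from -p^2 - pr + p - qr - r → -pr - qr + q - r + 1
  leading term pr: subtract (-1)·h_1 from -pr - qr + q - r + 1 → -p - qr + q - 1
  leading term p: no divisor's leading term divides it; move -p to the remainder.
  leading term qr: no divisor's leading term divides it; move -qr to the remainder.
  leading term q: no divisor's leading term divides it; move q to the remainder.
  leading term 1: no divisor's leading term divides it; move -1 to the remainder.
  remainder -p - qr + q - 1 ≠ 0; add k_3 = -p - qr + q - 1 to the basis.

S(h_1,k_3): lcm = pr. S = -p - qr^2 + qr + 1.
  leading term p: subtract (1)·k_3 from -p - qr^2 + qr + 1 → -qr^2 - qr - q - 1
  leading term qr^2: no divisor's leading term divides it; move -qr^2 to the remainder.
  leading term qr: no divisor's leading term divides it; move -qr to the remainder.
  leading term q: no divisor's leading term divides it; move -q to the remainder.
  leading term 1: no divisor's leading term divides it; move -1 to the remainder.
  remainder -qr^2 - qr - q - 1 ≠ 0; add k_4 = -qr^2 - qr - q - 1 to the basis.

S(h_2,k_3): lcm = p^2. S = -pqr + pq + p + q + 1.
  leading term pqr: subtract (-q)·h_1 from -pqr + pq + p + q + 1 → p + qr - q + 1
  leading term p: subtract (-1)·k_3 from p + qr - q + 1 → 0
  remainder 0.

S(h_1,k_4): lcm = pqr^2. S = pqr - pq - p + qr^2 + qr.
  leading term pqr: subtract (q)·h_1 from pqr - pq - p + qr^2 + qr → -p + qr^2 - q
  leading term p: subtract (1)·k_3 from -p + qr^2 - q → qr^2 + qr + q + 1
  leading term qr^2: subtract (-1)·k_4 from qr^2 + qr + q + 1 → 0
  remainder 0.

S(h_2,k_4): leading monomials are coprime, so the S-polynomial reduces to 0 (Buchberger's first criterion).
S(k_3,k_4): leading monomials are coprime, so the S-polynomial reduces to 0 (Buchberger's first criterion).
Every S-polynomial of the final basis reduces to 0, so we have a Gröbner basis.
Inter-reduce: drop elements whose leading term is divisible by another's, tail-reduce, and make monic.
Reduced Gröbner basis: {p + qr - q + 1, qr^2 + qr + q + 1}.

These differ, so the ideals are not equal.
The choice of monomial ordering does not affect the verdict — as long as both bases are computed under the same ordering, their equality decides ideal equality.

No, the ideals differ.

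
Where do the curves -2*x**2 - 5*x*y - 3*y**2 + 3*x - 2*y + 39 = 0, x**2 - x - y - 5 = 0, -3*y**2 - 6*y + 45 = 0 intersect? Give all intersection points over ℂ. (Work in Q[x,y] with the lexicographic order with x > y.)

Compute a lex Gröbner basis by Buchberger's algorithm.
f_1 = -2*x**2 - 5*x*y + 3*x - 3*y**2 - 2*y + 39, LT = x**2.
f_2 = x**2 - x - y - 5, LT = x**2.
f_3 = -3*y**2 - 6*y + 45, LT = y**2.

S(f_1,f_2): lcm = x**2. S = 5/2*x*y - 1/2*x + 3/2*y**2 + 2*y - 29/2.
  leading term x*y: no divisor's leading term divides it; move 5/2*x*y to the remainder.
  leading term x: no divisor's leading term divides it; move -1/2*x to the remainder.
  leading term y**2: subtract (-1/2)·f_3 from 3/2*y**2 + 2*y - 29/2 → -y + 8
  leading term y: no divisor's leading term divides it; move -y to the remainder.
  leading term 1: no divisor's leading term divides it; move 8 to the remainder.
  remainder 5/2*x*y - 1/2*x - y + 8 ≠ 0; add h_4 = 5/2*x*y - 1/2*x - y + 8 to the basis.

S(f_1,f_3): leading monomials are coprime, so the S-polynomial reduces to 0 (Buchberger's first criterion).
S(f_2,f_3): leading monomials are coprime, so the S-polynomial reduces to 0 (Buchberger's first criterion).
S(f_1,h_4): lcm = x**2*y. S = 1/5*x**2 + 5/2*x*y**2 - 11/10*x*y - 16/5*x + 3/2*y**3 + y**2 - 39/2*y.
  leading term x**2: subtract (-1/10)·f_1 from 1/5*x**2 + 5/2*x*y**2 - 11/10*x*y - 16/5*x + 3/2*y**3 + y**2 - 39/2*y → 5/2*x*y**2 - 8/5*x*y - 29/10*x + 3/2*y**3 + 7/10*y**2 - 197/10*y + 39/10
  leading term x*y**2: subtract (-5/6*x)·f_3 from 5/2*x*y**2 - 8/5*x*y - 29/10*x + 3/2*y**3 + 7/10*y**2 - 197/10*y + 39/10 → -33/5*x*y + 173/5*x + 3/2*y**3 + 7/10*y**2 - 197/10*y + 39/10
  leading term x*y: subtract (-66/25)·h_4 from -33/5*x*y + 173/5*x + 3/2*y**3 + 7/10*y**2 - 197/10*y + 39/10 → 832/25*x + 3/2*y**3 + 7/10*y**2 - 1117/50*y + 1251/50
  leading term x: no divisor's leading term divides it; move 832/25*x to the remainder.
  leading term y**3: subtract (-1/2*y)·f_3 from 3/2*y**3 + 7/10*y**2 - 1117/50*y + 1251/50 → -23/10*y**2 + 4/25*y + 1251/50
  leading term y**2: subtract (23/30)·f_3 from -23/10*y**2 + 4/25*y + 1251/50 → 119/25*y - 237/25
  leading term y: no divisor's leading term divides it; move 119/25*y to the remainder.
  leading term 1: no divisor's leading term divides it; move -237/25 to the remainder.
  remainder 832/25*x + 119/25*y - 237/25 ≠ 0; add h_5 = 832/25*x + 119/25*y - 237/25 to the basis.

S(f_2,h_4): lcm = x**2*y. S = 1/5*x**2 - 3/5*x*y - 16/5*x - y**2 - 5*y.
  leading term x**2: subtract (-1/10)·f_1 from 1/5*x**2 - 3/5*x*y - 16/5*x - y**2 - 5*y → -11/10*x*y - 29/10*x - 13/10*y**2 - 26/5*y + 39/10
  leading term x*y: subtract (-11/25)·h_4 from -11/10*x*y - 29/10*x - 13/10*y**2 - 26/5*y + 39/10 → -78/25*x - 13/10*y**2 - 141/25*y + 371/50
  leading term x: subtract (-3/32)·h_5 from -78/25*x - 13/10*y**2 - 141/25*y + 371/50 → -13/10*y**2 - 831/160*y + 209/32
  leading term y**2: subtract (13/30)·f_3 from -13/10*y**2 - 831/160*y + 209/32 → -83/32*y - 415/32
  leading term y: no divisor's leading term divides it; move -83/32*y to the remainder.
  leading term 1: no divisor's leading term divides it; move -415/32 to the remainder.
  remainder -83/32*y - 415/32 ≠ 0; add h_6 = -83/32*y - 415/32 to the basis.

S(f_3,h_4): lcm = x*y**2. S = 11/5*x*y - 15*x + 2/5*y**2 - 16/5*y.
  leading term x*y: subtract (22/25)·h_4 from 11/5*x*y - 15*x + 2/5*y**2 - 16/5*y → -364/25*x + 2/5*y**2 - 58/25*y - 176/25
  leading term x: subtract (-7/16)·h_5 from -364/25*x + 2/5*y**2 - 58/25*y - 176/25 → 2/5*y**2 - 19/80*y - 179/16
  leading term y**2: subtract (-2/15)·f_3 from 2/5*y**2 - 19/80*y - 179/16 → -83/80*y - 83/16
  leading term y: subtract (2/5)·h_6 from -83/80*y - 83/16 → 0
  remainder 0.

S(f_1,h_5): lcm = x**2. S = 1961/832*x*y - 1011/832*x + 3/2*y**2 + y - 39/2.
  leading term x*y: subtract (1961/2080)·h_4 from 1961/832*x*y - 1011/832*x + 3/2*y**2 + y - 39/2 → -119/160*x + 3/2*y**2 + 4041/2080*y - 7031/260
  leading term x: subtract (-595/26624)·h_5 from -119/160*x + 3/2*y**2 + 4041/2080*y - 7031/260 → 3/2*y**2 + 54557/26624*y - 725615/26624
  leading term y**2: subtract (-1/2)·f_3 from 3/2*y**2 + 54557/26624*y - 725615/26624 → -25315/26624*y - 126575/26624
  leading term y: subtract (305/832)·h_6 from -25315/26624*y - 126575/26624 → 0
  remainder 0.

S(f_2,h_5): lcm = x**2. S = -119/832*x*y - 595/832*x - y - 5.
  leading term x*y: subtract (-119/2080)·h_4 from -119/832*x*y - 595/832*x - y - 5 → -119/160*x - 2199/2080*y - 1181/260
  leading term x: subtract (-595/26624)·h_5 from -119/160*x - 2199/2080*y - 1181/260 → -25315/26624*y - 126575/26624
  leading term y: subtract (305/832)·h_6 from -25315/26624*y - 126575/26624 → 0
  remainder 0.

S(f_3,h_5): leading monomials are coprime, so the S-polynomial reduces to 0 (Buchberger's first criterion).
S(h_4,h_5): lcm = x*y. S = -1/5*x - 119/832*y**2 - 479/4160*y + 16/5.
  leading term x: subtract (-5/832)·h_5 from -1/5*x - 119/832*y**2 - 479/4160*y + 16/5 → -119/832*y**2 - 9/104*y + 2615/832
  leading term y**2: subtract (119/2496)·f_3 from -119/832*y**2 - 9/104*y + 2615/832 → 83/416*y + 415/416
  leading term y: subtract (-1/13)·h_6 from 83/416*y + 415/416 → 0
  remainder 0.

S(f_1,h_6): leading monomials are coprime, so the S-polynomial reduces to 0 (Buchberger's first criterion).
S(f_2,h_6): leading monomials are coprime, so the S-polynomial reduces to 0 (Buchberger's first criterion).
S(f_3,h_6): lcm = y**2. S = -3*y - 15.
  leading term y: subtract (96/83)·h_6 from -3*y - 15 → 0
  remainder 0.

S(h_4,h_6): lcm = x*y. S = -26/5*x - 2/5*y + 16/5.
  leading term x: subtract (-5/32)·h_5 from -26/5*x - 2/5*y + 16/5 → 11/32*y + 55/32
  leading term y: subtract (-11/83)·h_6 from 11/32*y + 55/32 → 0
  remainder 0.

S(h_5,h_6): leading monomials are coprime, so the S-polynomial reduces to 0 (Buchberger's first criterion).
Every S-polynomial of the final basis reduces to 0, so we have a Gröbner basis.
Inter-reduce: drop elements whose leading term is divisible by another's, tail-reduce, and make monic.
Reduced Gröbner basis: {x - 1, y + 5}.

A lex Gröbner basis eliminates variables successively. Here y + 5 depends only on y, with roots {-5}; lifting each root through the earlier basis elements recovers the full solutions.
  y = -5: the earlier basis element becomes x - 1 = 0, giving x = 1 — point (1, -5).

{(1, -5)}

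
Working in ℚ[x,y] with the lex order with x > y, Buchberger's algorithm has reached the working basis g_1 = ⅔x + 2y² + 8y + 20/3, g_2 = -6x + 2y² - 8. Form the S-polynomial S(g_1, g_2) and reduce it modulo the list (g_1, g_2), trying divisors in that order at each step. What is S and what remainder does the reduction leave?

lcm(LM(g_1), LM(g_2)) = x.
S = (lcm/LT(g_1))·g_1 − (lcm/LT(g_2))·g_2 = 10/3y² + 12y + 26/3.
Reduce S modulo (g_1, g_2) in that order:
  leading term y²: no divisor's leading term divides it; move 10/3y² to the remainder.
  leading term y: no divisor's leading term divides it; move 12y to the remainder.
  leading term 1: no divisor's leading term divides it; move 26/3 to the remainder.
The remainder 10/3y² + 12y + 26/3 is nonzero, so it would be added as the next basis element.

S(g_1, g_2) = 10/3y² + 12y + 26/3; remainder on division = 10/3y² + 12y + 26/3.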